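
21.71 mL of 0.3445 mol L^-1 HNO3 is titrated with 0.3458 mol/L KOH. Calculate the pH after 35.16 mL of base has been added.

12.92

n(acid) = 0.3445 x 0.02171 = 0.007479 mol; n(KOH) added = 0.3458 x 0.03516 = 0.01216 mol.
Base is in excess by 0.01216 - 0.007479 = 0.004679 mol in a total volume of 0.05687 L.
[OH^-] = 0.004679/0.05687 = 0.08228 M, so pOH = 1.08 and pH = 14.00 - 1.08 = 12.92.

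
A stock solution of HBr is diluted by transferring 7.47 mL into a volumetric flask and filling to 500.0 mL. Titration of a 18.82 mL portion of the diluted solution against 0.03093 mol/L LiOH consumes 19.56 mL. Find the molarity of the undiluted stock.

2.15 M

n(LiOH) = 0.03093 x 0.01956 = 0.0006050 mol.
n(HBr) in the aliquot = 0.0006050 mol.
[diluted HBr] = 0.0006050 / 0.01882 = 0.03215 M.
Dilution factor = 500.0/7.470 = 66.93, so [stock] = 0.03215 x 66.93 = 2.15 M.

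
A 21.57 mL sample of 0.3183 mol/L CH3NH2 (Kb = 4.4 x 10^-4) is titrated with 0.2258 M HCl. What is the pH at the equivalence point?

n(CH3NH2) = 0.3183 x 0.02157 = 0.006866 mol; V(HCl) at equivalence = 0.006866/0.2258 = 0.03041 L.
At equivalence the base is fully converted to CH3NH3+; total volume = 0.05198 L, so [CH3NH3+] = 0.006866/0.05198 = 0.1321 M.
Ka(CH3NH3+) = Kw/Kb = 1.0e-14 / 4.4 x 10^-4 = 2.27e-11.
[H^+] = sqrt(Ka x [CH3NH3+]) = sqrt(2.27e-11 x 0.1321) = 1.73e-6 M.
pH = -log(1.73e-6) = 5.76.

5.76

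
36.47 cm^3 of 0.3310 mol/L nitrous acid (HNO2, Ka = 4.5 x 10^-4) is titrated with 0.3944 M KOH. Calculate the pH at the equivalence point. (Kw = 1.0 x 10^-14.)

n(HNO2) = 0.3310 x 0.03647 = 0.01207 mol; V(KOH) at equivalence = 0.01207/0.3944 = 0.03061 L.
At equivalence all the acid is converted to NO2-; total volume = 0.03647 + 0.03061 = 0.06708 L, so [NO2-] = 0.01207/0.06708 = 0.1800 M.
Kb = Kw/Ka = 1.0e-14 / 4.5 x 10^-4 = 2.22e-11.
[OH^-] = sqrt(Kb x [NO2-]) = sqrt(2.22e-11 x 0.1800) = 2.00e-6 M.
pOH = 5.70, so pH = 14.00 - 5.70 = 8.30.

8.30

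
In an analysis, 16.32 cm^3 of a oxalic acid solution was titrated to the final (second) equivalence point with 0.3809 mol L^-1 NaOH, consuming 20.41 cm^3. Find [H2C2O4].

0.238 M

n(NaOH) = 0.3809 x 0.02041 = 0.007774 mol.
At the final (second) equivalence point, 2 mol OH^- react per mol H2C2O4, so n(H2C2O4) = 0.007774 / 2 = 0.003887 mol.
[H2C2O4] = 0.003887 / 0.01632 L = 0.238 M.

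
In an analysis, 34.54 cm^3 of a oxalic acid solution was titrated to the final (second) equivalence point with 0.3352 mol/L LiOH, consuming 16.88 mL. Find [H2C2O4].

0.0819 M

n(LiOH) = 0.3352 x 0.01688 = 0.005658 mol.
At the final (second) equivalence point, 2 mol OH^- react per mol H2C2O4, so n(H2C2O4) = 0.005658 / 2 = 0.002829 mol.
[H2C2O4] = 0.002829 / 0.03454 L = 0.0819 M.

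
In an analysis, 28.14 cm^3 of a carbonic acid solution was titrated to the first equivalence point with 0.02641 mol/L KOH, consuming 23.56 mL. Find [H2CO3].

n(KOH) = 0.02641 x 0.02356 = 0.0006222 mol.
At the first equivalence point, 1 mol OH^- react per mol H2CO3, so n(H2CO3) = 0.0006222 / 1 = 0.0006222 mol.
[H2CO3] = 0.0006222 / 0.02814 L = 0.0221 M.

0.0221 M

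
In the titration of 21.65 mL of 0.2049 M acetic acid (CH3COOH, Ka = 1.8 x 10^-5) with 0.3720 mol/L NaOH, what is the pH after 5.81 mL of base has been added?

4.72

Initial n(CH3COOH) = 0.2049 x 0.02165 = 0.004436 mol.
n(NaOH) added = 0.3720 x 0.005810 = 0.002161 mol, converting that many moles of CH3COOH to CH3COO-.
Remaining n(CH3COOH) = 0.002275 mol; n(CH3COO-) = 0.002161 mol.
By Henderson-Hasselbalch, pH = pKa + log([A^-]/[HA]) = 4.74 + log(0.002161/0.002275) = 4.74 + (-0.02) = 4.72.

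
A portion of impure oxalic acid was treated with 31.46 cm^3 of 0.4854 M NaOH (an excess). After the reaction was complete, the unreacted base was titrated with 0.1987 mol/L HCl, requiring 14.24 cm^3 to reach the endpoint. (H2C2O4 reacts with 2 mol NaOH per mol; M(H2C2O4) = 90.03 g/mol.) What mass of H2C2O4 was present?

Total n(NaOH) added = 0.4854 x 0.03146 = 0.01527 mol.
n(HCl) used = 0.1987 x 0.01424 = 0.002829 mol, which equals the excess n(NaOH).
So n(NaOH) consumed by the sample = 0.01527 - 0.002829 = 0.01244 mol.
n(H2C2O4) = 0.01244 / 2 = 0.006221 mol.
mass = 0.006221 mol x 90.03 g/mol = 0.560 g.

0.560 g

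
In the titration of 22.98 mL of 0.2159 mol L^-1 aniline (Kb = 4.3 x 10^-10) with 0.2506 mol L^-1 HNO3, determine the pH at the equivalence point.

n(C6H5NH2) = 0.2159 x 0.02298 = 0.004961 mol; V(HNO3) at equivalence = 0.004961/0.2506 = 0.01980 L.
At equivalence the base is fully converted to C6H5NH3+; total volume = 0.04278 L, so [C6H5NH3+] = 0.004961/0.04278 = 0.1160 M.
Ka(C6H5NH3+) = Kw/Kb = 1.0e-14 / 4.3 x 10^-10 = 2.33e-5.
[H^+] = sqrt(Ka x [C6H5NH3+]) = sqrt(2.33e-5 x 0.1160) = 0.00164 M.
pH = -log(0.00164) = 2.78.

2.78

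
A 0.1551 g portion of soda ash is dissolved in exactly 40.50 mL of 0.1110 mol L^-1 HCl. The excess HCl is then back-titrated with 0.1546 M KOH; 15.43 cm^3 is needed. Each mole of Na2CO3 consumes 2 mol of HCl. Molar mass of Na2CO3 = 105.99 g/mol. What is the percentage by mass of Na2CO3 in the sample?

Total n(HCl) added = 0.1110 x 0.04050 = 0.004495 mol.
n(KOH) used = 0.1546 x 0.01543 = 0.002385 mol, which equals the excess n(HCl).
So n(HCl) consumed by the sample = 0.004495 - 0.002385 = 0.002110 mol.
n(Na2CO3) = 0.002110 / 2 = 0.001055 mol.
mass Na2CO3 = 0.001055 x 105.99 = 0.1118 g, so %Na2CO3 = 0.1118/0.1551 x 100 = 72.1%.

72.1%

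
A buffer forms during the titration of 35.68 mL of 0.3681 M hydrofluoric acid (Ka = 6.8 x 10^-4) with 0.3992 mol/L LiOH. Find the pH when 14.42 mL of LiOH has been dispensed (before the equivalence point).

Initial n(HF) = 0.3681 x 0.03568 = 0.01313 mol.
n(LiOH) added = 0.3992 x 0.01442 = 0.005756 mol, converting that many moles of HF to F-.
Remaining n(HF) = 0.007377 mol; n(F-) = 0.005756 mol.
By Henderson-Hasselbalch, pH = pKa + log([A^-]/[HA]) = 3.17 + log(0.005756/0.007377) = 3.17 + (-0.11) = 3.06.

3.06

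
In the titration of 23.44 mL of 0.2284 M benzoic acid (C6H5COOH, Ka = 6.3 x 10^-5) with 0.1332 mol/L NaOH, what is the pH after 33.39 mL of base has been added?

4.89

Initial n(C6H5COOH) = 0.2284 x 0.02344 = 0.005354 mol.
n(NaOH) added = 0.1332 x 0.03339 = 0.004448 mol, converting that many moles of C6H5COOH to C6H5COO-.
Remaining n(C6H5COOH) = 0.0009061 mol; n(C6H5COO-) = 0.004448 mol.
By Henderson-Hasselbalch, pH = pKa + log([A^-]/[HA]) = 4.20 + log(0.004448/0.0009061) = 4.20 + (+0.69) = 4.89.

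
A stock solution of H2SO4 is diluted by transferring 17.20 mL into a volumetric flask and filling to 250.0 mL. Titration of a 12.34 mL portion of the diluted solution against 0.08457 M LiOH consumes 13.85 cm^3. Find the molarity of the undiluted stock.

0.690 M

n(LiOH) = 0.08457 x 0.01385 = 0.001171 mol.
n(H2SO4) in the aliquot = 0.001171 x 1/2 = 0.0005856 mol.
[diluted H2SO4] = 0.0005856 / 0.01234 = 0.04746 M.
Dilution factor = 250.0/17.20 = 14.53, so [stock] = 0.04746 x 14.53 = 0.690 M.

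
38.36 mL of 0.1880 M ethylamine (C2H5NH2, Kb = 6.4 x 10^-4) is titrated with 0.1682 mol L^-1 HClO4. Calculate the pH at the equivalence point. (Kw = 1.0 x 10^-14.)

n(C2H5NH2) = 0.1880 x 0.03836 = 0.007212 mol; V(HClO4) at equivalence = 0.007212/0.1682 = 0.04288 L.
At equivalence the base is fully converted to C2H5NH3+; total volume = 0.08124 L, so [C2H5NH3+] = 0.007212/0.08124 = 0.08877 M.
Ka(C2H5NH3+) = Kw/Kb = 1.0e-14 / 6.4 x 10^-4 = 1.56e-11.
[H^+] = sqrt(Ka x [C2H5NH3+]) = sqrt(1.56e-11 x 0.08877) = 1.18e-6 M.
pH = -log(1.18e-6) = 5.93.

5.93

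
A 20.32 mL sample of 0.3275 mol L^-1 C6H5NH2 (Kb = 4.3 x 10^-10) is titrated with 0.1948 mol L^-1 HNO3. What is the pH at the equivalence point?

n(C6H5NH2) = 0.3275 x 0.02032 = 0.006655 mol; V(HNO3) at equivalence = 0.006655/0.1948 = 0.03416 L.
At equivalence the base is fully converted to C6H5NH3+; total volume = 0.05448 L, so [C6H5NH3+] = 0.006655/0.05448 = 0.1221 M.
Ka(C6H5NH3+) = Kw/Kb = 1.0e-14 / 4.3 x 10^-10 = 2.33e-5.
[H^+] = sqrt(Ka x [C6H5NH3+]) = sqrt(2.33e-5 x 0.1221) = 0.00169 M.
pH = -log(0.00169) = 2.77.

2.77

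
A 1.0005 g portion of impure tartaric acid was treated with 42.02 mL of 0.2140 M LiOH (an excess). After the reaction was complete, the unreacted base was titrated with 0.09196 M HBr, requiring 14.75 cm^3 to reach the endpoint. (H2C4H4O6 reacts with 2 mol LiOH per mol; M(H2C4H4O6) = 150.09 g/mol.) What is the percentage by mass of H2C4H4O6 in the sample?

Total n(LiOH) added = 0.2140 x 0.04202 = 0.008992 mol.
n(HBr) used = 0.09196 x 0.01475 = 0.001356 mol, which equals the excess n(LiOH).
So n(LiOH) consumed by the sample = 0.008992 - 0.001356 = 0.007636 mol.
n(H2C4H4O6) = 0.007636 / 2 = 0.003818 mol.
mass H2C4H4O6 = 0.003818 x 150.09 = 0.5730 g, so %H2C4H4O6 = 0.5730/1.0005 x 100 = 57.3%.

57.3%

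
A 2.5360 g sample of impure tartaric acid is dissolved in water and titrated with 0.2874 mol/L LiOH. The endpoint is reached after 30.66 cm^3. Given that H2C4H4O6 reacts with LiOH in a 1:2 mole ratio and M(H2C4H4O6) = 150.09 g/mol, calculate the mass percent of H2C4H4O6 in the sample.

n(LiOH) = 0.2874 x 0.03066 = 0.008812 mol.
n(H2C4H4O6) = 0.008812 / 2 = 0.004406 mol.
mass of H2C4H4O6 = 0.004406 x 150.09 = 0.6613 g.
% purity = 0.6613 / 2.5360 x 100 = 26.1%.

26.1%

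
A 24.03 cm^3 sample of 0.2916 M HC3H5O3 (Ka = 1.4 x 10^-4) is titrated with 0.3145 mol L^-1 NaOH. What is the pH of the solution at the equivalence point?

n(HC3H5O3) = 0.2916 x 0.02403 = 0.007007 mol; V(NaOH) at equivalence = 0.007007/0.3145 = 0.02228 L.
At equivalence all the acid is converted to C3H5O3-; total volume = 0.02403 + 0.02228 = 0.04631 L, so [C3H5O3-] = 0.007007/0.04631 = 0.1513 M.
Kb = Kw/Ka = 1.0e-14 / 1.4 x 10^-4 = 7.14e-11.
[OH^-] = sqrt(Kb x [C3H5O3-]) = sqrt(7.14e-11 x 0.1513) = 3.29e-6 M.
pOH = 5.48, so pH = 14.00 - 5.48 = 8.52.

8.52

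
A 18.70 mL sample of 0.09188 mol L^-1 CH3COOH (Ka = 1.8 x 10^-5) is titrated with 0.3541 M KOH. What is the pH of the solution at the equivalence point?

n(CH3COOH) = 0.09188 x 0.01870 = 0.001718 mol; V(KOH) at equivalence = 0.001718/0.3541 = 0.004852 L.
At equivalence all the acid is converted to CH3COO-; total volume = 0.01870 + 0.004852 = 0.02355 L, so [CH3COO-] = 0.001718/0.02355 = 0.07295 M.
Kb = Kw/Ka = 1.0e-14 / 1.8 x 10^-5 = 5.56e-10.
[OH^-] = sqrt(Kb x [CH3COO-]) = sqrt(5.56e-10 x 0.07295) = 6.37e-6 M.
pOH = 5.20, so pH = 14.00 - 5.20 = 8.80.

8.80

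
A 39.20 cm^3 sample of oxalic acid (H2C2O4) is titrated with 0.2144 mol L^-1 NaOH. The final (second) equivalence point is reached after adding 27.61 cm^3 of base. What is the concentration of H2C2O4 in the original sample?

n(NaOH) = 0.2144 x 0.02761 = 0.005920 mol.
At the final (second) equivalence point, 2 mol OH^- react per mol H2C2O4, so n(H2C2O4) = 0.005920 / 2 = 0.002960 mol.
[H2C2O4] = 0.002960 / 0.03920 L = 0.0755 M.

0.0755 M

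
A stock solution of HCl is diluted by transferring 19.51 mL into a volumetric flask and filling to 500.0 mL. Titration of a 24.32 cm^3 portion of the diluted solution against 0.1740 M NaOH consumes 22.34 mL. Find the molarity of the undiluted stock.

4.10 M

n(NaOH) = 0.1740 x 0.02234 = 0.003887 mol.
n(HCl) in the aliquot = 0.003887 mol.
[diluted HCl] = 0.003887 / 0.02432 = 0.1598 M.
Dilution factor = 500.0/19.51 = 25.63, so [stock] = 0.1598 x 25.63 = 4.10 M.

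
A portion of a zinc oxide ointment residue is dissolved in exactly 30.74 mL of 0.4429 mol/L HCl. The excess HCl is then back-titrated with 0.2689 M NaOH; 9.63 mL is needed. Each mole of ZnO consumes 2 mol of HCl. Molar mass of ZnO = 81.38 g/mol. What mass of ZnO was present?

Total n(HCl) added = 0.4429 x 0.03074 = 0.01361 mol.
n(NaOH) used = 0.2689 x 0.009630 = 0.002590 mol, which equals the excess n(HCl).
So n(HCl) consumed by the sample = 0.01361 - 0.002590 = 0.01103 mol.
n(ZnO) = 0.01103 / 2 = 0.005513 mol.
mass = 0.005513 mol x 81.38 g/mol = 0.449 g.

0.449 g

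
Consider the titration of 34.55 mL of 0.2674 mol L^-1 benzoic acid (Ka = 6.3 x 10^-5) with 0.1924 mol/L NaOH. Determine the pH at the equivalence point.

n(C6H5COOH) = 0.2674 x 0.03455 = 0.009239 mol; V(NaOH) at equivalence = 0.009239/0.1924 = 0.04802 L.
At equivalence all the acid is converted to C6H5COO-; total volume = 0.03455 + 0.04802 = 0.08257 L, so [C6H5COO-] = 0.009239/0.08257 = 0.1119 M.
Kb = Kw/Ka = 1.0e-14 / 6.3 x 10^-5 = 1.59e-10.
[OH^-] = sqrt(Kb x [C6H5COO-]) = sqrt(1.59e-10 x 0.1119) = 4.21e-6 M.
pOH = 5.38, so pH = 14.00 - 5.38 = 8.62.

8.62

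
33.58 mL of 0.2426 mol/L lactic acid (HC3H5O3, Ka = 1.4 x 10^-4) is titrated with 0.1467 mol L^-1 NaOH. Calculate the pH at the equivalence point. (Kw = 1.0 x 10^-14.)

8.41

n(HC3H5O3) = 0.2426 x 0.03358 = 0.008147 mol; V(NaOH) at equivalence = 0.008147/0.1467 = 0.05553 L.
At equivalence all the acid is converted to C3H5O3-; total volume = 0.03358 + 0.05553 = 0.08911 L, so [C3H5O3-] = 0.008147/0.08911 = 0.09142 M.
Kb = Kw/Ka = 1.0e-14 / 1.4 x 10^-4 = 7.14e-11.
[OH^-] = sqrt(Kb x [C3H5O3-]) = sqrt(7.14e-11 x 0.09142) = 2.56e-6 M.
pOH = 5.59, so pH = 14.00 - 5.59 = 8.41.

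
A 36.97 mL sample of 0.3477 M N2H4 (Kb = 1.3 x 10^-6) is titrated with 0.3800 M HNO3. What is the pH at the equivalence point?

4.43

n(N2H4) = 0.3477 x 0.03697 = 0.01285 mol; V(HNO3) at equivalence = 0.01285/0.3800 = 0.03383 L.
At equivalence the base is fully converted to N2H5+; total volume = 0.07080 L, so [N2H5+] = 0.01285/0.07080 = 0.1816 M.
Ka(N2H5+) = Kw/Kb = 1.0e-14 / 1.3 x 10^-6 = 7.69e-9.
[H^+] = sqrt(Ka x [N2H5+]) = sqrt(7.69e-9 x 0.1816) = 3.74e-5 M.
pH = -log(3.74e-5) = 4.43.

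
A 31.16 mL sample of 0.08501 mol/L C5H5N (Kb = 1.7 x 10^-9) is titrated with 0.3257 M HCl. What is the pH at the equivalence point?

n(C5H5N) = 0.08501 x 0.03116 = 0.002649 mol; V(HCl) at equivalence = 0.002649/0.3257 = 0.008133 L.
At equivalence the base is fully converted to C5H5NH+; total volume = 0.03929 L, so [C5H5NH+] = 0.002649/0.03929 = 0.06741 M.
Ka(C5H5NH+) = Kw/Kb = 1.0e-14 / 1.7 x 10^-9 = 5.88e-6.
[H^+] = sqrt(Ka x [C5H5NH+]) = sqrt(5.88e-6 x 0.06741) = 0.000630 M.
pH = -log(0.000630) = 3.20.

3.20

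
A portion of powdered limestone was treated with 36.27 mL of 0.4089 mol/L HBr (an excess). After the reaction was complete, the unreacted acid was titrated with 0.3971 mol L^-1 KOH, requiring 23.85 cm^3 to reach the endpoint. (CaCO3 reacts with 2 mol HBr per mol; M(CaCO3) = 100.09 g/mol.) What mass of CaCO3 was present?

0.268 g

Total n(HBr) added = 0.4089 x 0.03627 = 0.01483 mol.
n(KOH) used = 0.3971 x 0.02385 = 0.009471 mol, which equals the excess n(HBr).
So n(HBr) consumed by the sample = 0.01483 - 0.009471 = 0.005360 mol.
n(CaCO3) = 0.005360 / 2 = 0.002680 mol.
mass = 0.002680 mol x 100.09 g/mol = 0.268 g.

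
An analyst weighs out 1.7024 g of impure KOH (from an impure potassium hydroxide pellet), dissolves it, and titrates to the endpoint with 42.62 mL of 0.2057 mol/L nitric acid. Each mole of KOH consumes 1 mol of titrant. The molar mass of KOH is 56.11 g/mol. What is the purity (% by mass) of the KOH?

28.9%

n(HNO3) = 0.2057 x 0.04262 = 0.008767 mol.
n(KOH) = 0.008767 / 1 = 0.008767 mol.
mass of KOH = 0.008767 x 56.11 = 0.4919 g.
% purity = 0.4919 / 1.7024 x 100 = 28.9%.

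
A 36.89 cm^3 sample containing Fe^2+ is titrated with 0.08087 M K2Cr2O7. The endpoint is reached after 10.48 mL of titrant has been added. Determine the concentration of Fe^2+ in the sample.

0.138 M

n(K2Cr2O7) = 0.08087 x 0.01048 = 0.0008475 mol.
From the balanced equation, 1 mol K2Cr2O7 reacts with 6 mol Fe^2+, so n(Fe^2+) = 0.0008475 x 6/1 = 0.005085 mol.
[Fe^2+] = 0.005085 / 0.03689 L = 0.138 M.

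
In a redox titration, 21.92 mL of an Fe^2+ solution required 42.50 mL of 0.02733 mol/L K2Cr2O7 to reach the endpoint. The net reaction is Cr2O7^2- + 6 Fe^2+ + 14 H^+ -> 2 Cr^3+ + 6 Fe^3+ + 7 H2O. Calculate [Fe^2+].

n(K2Cr2O7) = 0.02733 x 0.04250 = 0.001162 mol.
From the balanced equation, 1 mol K2Cr2O7 reacts with 6 mol Fe^2+, so n(Fe^2+) = 0.001162 x 6/1 = 0.006969 mol.
[Fe^2+] = 0.006969 / 0.02192 L = 0.318 M.

0.318 M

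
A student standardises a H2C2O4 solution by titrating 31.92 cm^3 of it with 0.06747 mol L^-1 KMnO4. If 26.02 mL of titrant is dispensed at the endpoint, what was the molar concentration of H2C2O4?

n(KMnO4) = 0.06747 x 0.02602 = 0.001756 mol.
From the balanced equation, 2 mol KMnO4 reacts with 5 mol H2C2O4, so n(H2C2O4) = 0.001756 x 5/2 = 0.004389 mol.
[H2C2O4] = 0.004389 / 0.03192 L = 0.137 M.

0.137 M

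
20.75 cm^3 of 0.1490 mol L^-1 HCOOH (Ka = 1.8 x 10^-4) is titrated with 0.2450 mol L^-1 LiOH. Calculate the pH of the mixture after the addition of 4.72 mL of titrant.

Initial n(HCOOH) = 0.1490 x 0.02075 = 0.003092 mol.
n(LiOH) added = 0.2450 x 0.004720 = 0.001156 mol, converting that many moles of HCOOH to HCOO-.
Remaining n(HCOOH) = 0.001935 mol; n(HCOO-) = 0.001156 mol.
By Henderson-Hasselbalch, pH = pKa + log([A^-]/[HA]) = 3.74 + log(0.001156/0.001935) = 3.74 + (-0.22) = 3.52.

3.52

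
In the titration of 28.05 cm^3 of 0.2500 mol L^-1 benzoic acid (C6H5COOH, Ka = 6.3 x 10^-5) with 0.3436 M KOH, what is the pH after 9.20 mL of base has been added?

Initial n(C6H5COOH) = 0.2500 x 0.02805 = 0.007013 mol.
n(KOH) added = 0.3436 x 0.009200 = 0.003161 mol, converting that many moles of C6H5COOH to C6H5COO-.
Remaining n(C6H5COOH) = 0.003851 mol; n(C6H5COO-) = 0.003161 mol.
By Henderson-Hasselbalch, pH = pKa + log([A^-]/[HA]) = 4.20 + log(0.003161/0.003851) = 4.20 + (-0.09) = 4.11.

4.11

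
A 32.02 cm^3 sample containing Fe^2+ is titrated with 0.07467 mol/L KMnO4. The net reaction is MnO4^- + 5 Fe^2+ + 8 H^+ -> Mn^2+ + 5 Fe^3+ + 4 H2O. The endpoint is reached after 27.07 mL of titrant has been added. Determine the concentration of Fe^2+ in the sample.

0.316 M

n(KMnO4) = 0.07467 x 0.02707 = 0.002021 mol.
From the balanced equation, 1 mol KMnO4 reacts with 5 mol Fe^2+, so n(Fe^2+) = 0.002021 x 5/1 = 0.01011 mol.
[Fe^2+] = 0.01011 / 0.03202 L = 0.316 M.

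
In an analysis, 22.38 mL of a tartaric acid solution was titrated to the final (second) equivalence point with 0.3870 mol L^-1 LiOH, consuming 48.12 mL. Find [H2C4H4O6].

0.416 M

n(LiOH) = 0.3870 x 0.04812 = 0.01862 mol.
At the final (second) equivalence point, 2 mol OH^- react per mol H2C4H4O6, so n(H2C4H4O6) = 0.01862 / 2 = 0.009311 mol.
[H2C4H4O6] = 0.009311 / 0.02238 L = 0.416 M.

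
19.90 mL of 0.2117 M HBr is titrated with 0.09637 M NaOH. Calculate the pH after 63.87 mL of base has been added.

n(acid) = 0.2117 x 0.01990 = 0.004213 mol; n(NaOH) added = 0.09637 x 0.06387 = 0.006155 mol.
Base is in excess by 0.006155 - 0.004213 = 0.001942 mol in a total volume of 0.08377 L.
[OH^-] = 0.001942/0.08377 = 0.02319 M, so pOH = 1.63 and pH = 14.00 - 1.63 = 12.37.

12.37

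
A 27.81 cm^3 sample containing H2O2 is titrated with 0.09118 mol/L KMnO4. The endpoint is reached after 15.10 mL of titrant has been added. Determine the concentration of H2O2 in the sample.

0.124 M

n(KMnO4) = 0.09118 x 0.01510 = 0.001377 mol.
From the balanced equation, 2 mol KMnO4 reacts with 5 mol H2O2, so n(H2O2) = 0.001377 x 5/2 = 0.003442 mol.
[H2O2] = 0.003442 / 0.02781 L = 0.124 M.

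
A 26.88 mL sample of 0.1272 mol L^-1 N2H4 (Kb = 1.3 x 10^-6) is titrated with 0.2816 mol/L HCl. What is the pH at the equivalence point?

4.59

n(N2H4) = 0.1272 x 0.02688 = 0.003419 mol; V(HCl) at equivalence = 0.003419/0.2816 = 0.01214 L.
At equivalence the base is fully converted to N2H5+; total volume = 0.03902 L, so [N2H5+] = 0.003419/0.03902 = 0.08762 M.
Ka(N2H5+) = Kw/Kb = 1.0e-14 / 1.3 x 10^-6 = 7.69e-9.
[H^+] = sqrt(Ka x [N2H5+]) = sqrt(7.69e-9 x 0.08762) = 2.60e-5 M.
pH = -log(2.60e-5) = 4.59.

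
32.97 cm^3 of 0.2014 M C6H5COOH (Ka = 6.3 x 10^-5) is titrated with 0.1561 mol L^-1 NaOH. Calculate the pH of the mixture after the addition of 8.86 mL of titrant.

Initial n(C6H5COOH) = 0.2014 x 0.03297 = 0.006640 mol.
n(NaOH) added = 0.1561 x 0.008860 = 0.001383 mol, converting that many moles of C6H5COOH to C6H5COO-.
Remaining n(C6H5COOH) = 0.005257 mol; n(C6H5COO-) = 0.001383 mol.
By Henderson-Hasselbalch, pH = pKa + log([A^-]/[HA]) = 4.20 + log(0.001383/0.005257) = 4.20 + (-0.58) = 3.62.

3.62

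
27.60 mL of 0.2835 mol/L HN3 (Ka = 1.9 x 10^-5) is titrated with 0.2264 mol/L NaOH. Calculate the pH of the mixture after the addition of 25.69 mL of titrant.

Initial n(HN3) = 0.2835 x 0.02760 = 0.007825 mol.
n(NaOH) added = 0.2264 x 0.02569 = 0.005816 mol, converting that many moles of HN3 to N3-.
Remaining n(HN3) = 0.002008 mol; n(N3-) = 0.005816 mol.
By Henderson-Hasselbalch, pH = pKa + log([A^-]/[HA]) = 4.72 + log(0.005816/0.002008) = 4.72 + (+0.46) = 5.18.

5.18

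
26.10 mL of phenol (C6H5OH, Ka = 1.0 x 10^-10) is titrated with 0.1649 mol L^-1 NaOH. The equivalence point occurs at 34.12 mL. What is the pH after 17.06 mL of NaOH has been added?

10.00

17.06 mL is exactly half the equivalence volume (34.12/2), i.e. the half-equivalence point.
There, n(HA) = n(A^-), so pH = pKa = -log(1.0 x 10^-10) = 10.00.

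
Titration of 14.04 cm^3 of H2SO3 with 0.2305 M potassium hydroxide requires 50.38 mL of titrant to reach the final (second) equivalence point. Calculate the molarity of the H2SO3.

0.414 M

n(KOH) = 0.2305 x 0.05038 = 0.01161 mol.
At the final (second) equivalence point, 2 mol OH^- react per mol H2SO3, so n(H2SO3) = 0.01161 / 2 = 0.005806 mol.
[H2SO3] = 0.005806 / 0.01404 L = 0.414 M.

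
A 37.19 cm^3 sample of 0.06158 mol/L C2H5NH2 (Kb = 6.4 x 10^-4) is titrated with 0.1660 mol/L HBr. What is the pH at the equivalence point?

6.08

n(C2H5NH2) = 0.06158 x 0.03719 = 0.002290 mol; V(HBr) at equivalence = 0.002290/0.1660 = 0.01380 L.
At equivalence the base is fully converted to C2H5NH3+; total volume = 0.05099 L, so [C2H5NH3+] = 0.002290/0.05099 = 0.04492 M.
Ka(C2H5NH3+) = Kw/Kb = 1.0e-14 / 6.4 x 10^-4 = 1.56e-11.
[H^+] = sqrt(Ka x [C2H5NH3+]) = sqrt(1.56e-11 x 0.04492) = 8.38e-7 M.
pH = -log(8.38e-7) = 6.08.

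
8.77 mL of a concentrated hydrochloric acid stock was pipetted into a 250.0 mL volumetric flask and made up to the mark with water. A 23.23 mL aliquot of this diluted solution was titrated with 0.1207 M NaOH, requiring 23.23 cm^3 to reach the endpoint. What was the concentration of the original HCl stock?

n(NaOH) = 0.1207 x 0.02323 = 0.002804 mol.
n(HCl) in the aliquot = 0.002804 mol.
[diluted HCl] = 0.002804 / 0.02323 = 0.1207 M.
Dilution factor = 250.0/8.770 = 28.51, so [stock] = 0.1207 x 28.51 = 3.44 M.

3.44 M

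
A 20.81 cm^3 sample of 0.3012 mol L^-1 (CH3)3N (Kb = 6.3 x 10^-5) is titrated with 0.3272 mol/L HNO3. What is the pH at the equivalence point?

5.30

n((CH3)3N) = 0.3012 x 0.02081 = 0.006268 mol; V(HNO3) at equivalence = 0.006268/0.3272 = 0.01916 L.
At equivalence the base is fully converted to (CH3)3NH+; total volume = 0.03997 L, so [(CH3)3NH+] = 0.006268/0.03997 = 0.1568 M.
Ka((CH3)3NH+) = Kw/Kb = 1.0e-14 / 6.3 x 10^-5 = 1.59e-10.
[H^+] = sqrt(Ka x [(CH3)3NH+]) = sqrt(1.59e-10 x 0.1568) = 4.99e-6 M.
pH = -log(4.99e-6) = 5.30.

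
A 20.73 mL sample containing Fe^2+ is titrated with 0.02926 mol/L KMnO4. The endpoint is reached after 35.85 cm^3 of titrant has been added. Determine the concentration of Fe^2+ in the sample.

0.253 M

n(KMnO4) = 0.02926 x 0.03585 = 0.001049 mol.
From the balanced equation, 1 mol KMnO4 reacts with 5 mol Fe^2+, so n(Fe^2+) = 0.001049 x 5/1 = 0.005245 mol.
[Fe^2+] = 0.005245 / 0.02073 L = 0.253 M.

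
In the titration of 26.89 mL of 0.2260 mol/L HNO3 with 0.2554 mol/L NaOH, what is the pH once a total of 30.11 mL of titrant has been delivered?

n(acid) = 0.2260 x 0.02689 = 0.006077 mol; n(NaOH) added = 0.2554 x 0.03011 = 0.007690 mol.
Base is in excess by 0.007690 - 0.006077 = 0.001613 mol in a total volume of 0.05700 L.
[OH^-] = 0.001613/0.05700 = 0.02830 M, so pOH = 1.55 and pH = 14.00 - 1.55 = 12.45.

12.45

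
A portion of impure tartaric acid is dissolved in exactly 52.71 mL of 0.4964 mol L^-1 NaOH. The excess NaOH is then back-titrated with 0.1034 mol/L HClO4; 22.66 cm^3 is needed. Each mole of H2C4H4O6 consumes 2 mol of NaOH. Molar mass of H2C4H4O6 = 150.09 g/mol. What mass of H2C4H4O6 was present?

1.79 g

Total n(NaOH) added = 0.4964 x 0.05271 = 0.02617 mol.
n(HClO4) used = 0.1034 x 0.02266 = 0.002343 mol, which equals the excess n(NaOH).
So n(NaOH) consumed by the sample = 0.02617 - 0.002343 = 0.02382 mol.
n(H2C4H4O6) = 0.02382 / 2 = 0.01191 mol.
mass = 0.01191 mol x 150.09 g/mol = 1.79 g.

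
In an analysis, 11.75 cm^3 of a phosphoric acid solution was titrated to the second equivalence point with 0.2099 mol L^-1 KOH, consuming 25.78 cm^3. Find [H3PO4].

0.230 M

n(KOH) = 0.2099 x 0.02578 = 0.005411 mol.
At the second equivalence point, 2 mol OH^- react per mol H3PO4, so n(H3PO4) = 0.005411 / 2 = 0.002706 mol.
[H3PO4] = 0.002706 / 0.01175 L = 0.230 M.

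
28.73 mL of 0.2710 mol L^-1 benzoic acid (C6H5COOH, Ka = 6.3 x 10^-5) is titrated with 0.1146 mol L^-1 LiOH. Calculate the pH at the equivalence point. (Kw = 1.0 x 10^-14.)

n(C6H5COOH) = 0.2710 x 0.02873 = 0.007786 mol; V(LiOH) at equivalence = 0.007786/0.1146 = 0.06794 L.
At equivalence all the acid is converted to C6H5COO-; total volume = 0.02873 + 0.06794 = 0.09667 L, so [C6H5COO-] = 0.007786/0.09667 = 0.08054 M.
Kb = Kw/Ka = 1.0e-14 / 6.3 x 10^-5 = 1.59e-10.
[OH^-] = sqrt(Kb x [C6H5COO-]) = sqrt(1.59e-10 x 0.08054) = 3.58e-6 M.
pOH = 5.45, so pH = 14.00 - 5.45 = 8.55.

8.55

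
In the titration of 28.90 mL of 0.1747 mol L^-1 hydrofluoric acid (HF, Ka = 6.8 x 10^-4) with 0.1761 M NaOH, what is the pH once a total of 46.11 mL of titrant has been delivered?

12.61

n(acid) = 0.1747 x 0.02890 = 0.005049 mol; n(NaOH) added = 0.1761 x 0.04611 = 0.008120 mol.
Base is in excess by 0.008120 - 0.005049 = 0.003071 mol in a total volume of 0.07501 L.
[OH^-] = 0.003071/0.07501 = 0.04094 M, so pOH = 1.39 and pH = 14.00 - 1.39 = 12.61.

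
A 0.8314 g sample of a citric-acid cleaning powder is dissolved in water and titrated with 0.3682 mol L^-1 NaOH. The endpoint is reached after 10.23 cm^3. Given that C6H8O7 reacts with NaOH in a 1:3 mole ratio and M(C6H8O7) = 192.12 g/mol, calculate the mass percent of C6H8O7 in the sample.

29.0%

n(NaOH) = 0.3682 x 0.01023 = 0.003767 mol.
n(C6H8O7) = 0.003767 / 3 = 0.001256 mol.
mass of C6H8O7 = 0.001256 x 192.12 = 0.2412 g.
% purity = 0.2412 / 0.8314 x 100 = 29.0%.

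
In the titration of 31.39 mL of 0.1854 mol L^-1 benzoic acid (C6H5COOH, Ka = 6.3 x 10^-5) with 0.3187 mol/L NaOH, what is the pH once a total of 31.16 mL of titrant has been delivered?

n(acid) = 0.1854 x 0.03139 = 0.005820 mol; n(NaOH) added = 0.3187 x 0.03116 = 0.009931 mol.
Base is in excess by 0.009931 - 0.005820 = 0.004111 mol in a total volume of 0.06255 L.
[OH^-] = 0.004111/0.06255 = 0.06572 M, so pOH = 1.18 and pH = 14.00 - 1.18 = 12.82.

12.82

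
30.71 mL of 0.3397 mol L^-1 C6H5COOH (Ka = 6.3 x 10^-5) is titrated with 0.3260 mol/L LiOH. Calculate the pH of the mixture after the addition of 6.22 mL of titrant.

3.58

Initial n(C6H5COOH) = 0.3397 x 0.03071 = 0.01043 mol.
n(LiOH) added = 0.3260 x 0.006220 = 0.002028 mol, converting that many moles of C6H5COOH to C6H5COO-.
Remaining n(C6H5COOH) = 0.008404 mol; n(C6H5COO-) = 0.002028 mol.
By Henderson-Hasselbalch, pH = pKa + log([A^-]/[HA]) = 4.20 + log(0.002028/0.008404) = 4.20 + (-0.62) = 3.58.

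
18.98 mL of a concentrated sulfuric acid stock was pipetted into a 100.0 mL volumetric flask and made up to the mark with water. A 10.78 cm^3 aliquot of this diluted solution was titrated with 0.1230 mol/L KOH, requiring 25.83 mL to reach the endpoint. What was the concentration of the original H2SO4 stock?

0.776 M

n(KOH) = 0.1230 x 0.02583 = 0.003177 mol.
n(H2SO4) in the aliquot = 0.003177 x 1/2 = 0.001589 mol.
[diluted H2SO4] = 0.001589 / 0.01078 = 0.1474 M.
Dilution factor = 100.0/18.98 = 5.269, so [stock] = 0.1474 x 5.269 = 0.776 M.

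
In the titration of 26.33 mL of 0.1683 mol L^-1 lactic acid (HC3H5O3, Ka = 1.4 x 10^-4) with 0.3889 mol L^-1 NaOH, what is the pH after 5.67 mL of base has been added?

3.85

Initial n(HC3H5O3) = 0.1683 x 0.02633 = 0.004431 mol.
n(NaOH) added = 0.3889 x 0.005670 = 0.002205 mol, converting that many moles of HC3H5O3 to C3H5O3-.
Remaining n(HC3H5O3) = 0.002226 mol; n(C3H5O3-) = 0.002205 mol.
By Henderson-Hasselbalch, pH = pKa + log([A^-]/[HA]) = 3.85 + log(0.002205/0.002226) = 3.85 + (-0.00) = 3.85.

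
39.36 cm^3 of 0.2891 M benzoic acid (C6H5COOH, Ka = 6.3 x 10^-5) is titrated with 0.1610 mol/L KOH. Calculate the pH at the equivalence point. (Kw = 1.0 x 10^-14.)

n(C6H5COOH) = 0.2891 x 0.03936 = 0.01138 mol; V(KOH) at equivalence = 0.01138/0.1610 = 0.07068 L.
At equivalence all the acid is converted to C6H5COO-; total volume = 0.03936 + 0.07068 = 0.1100 L, so [C6H5COO-] = 0.01138/0.1100 = 0.1034 M.
Kb = Kw/Ka = 1.0e-14 / 6.3 x 10^-5 = 1.59e-10.
[OH^-] = sqrt(Kb x [C6H5COO-]) = sqrt(1.59e-10 x 0.1034) = 4.05e-6 M.
pOH = 5.39, so pH = 14.00 - 5.39 = 8.61.

8.61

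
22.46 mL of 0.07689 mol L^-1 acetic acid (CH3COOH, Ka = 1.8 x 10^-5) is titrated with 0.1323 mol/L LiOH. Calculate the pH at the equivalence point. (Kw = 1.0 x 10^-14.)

n(CH3COOH) = 0.07689 x 0.02246 = 0.001727 mol; V(LiOH) at equivalence = 0.001727/0.1323 = 0.01305 L.
At equivalence all the acid is converted to CH3COO-; total volume = 0.02246 + 0.01305 = 0.03551 L, so [CH3COO-] = 0.001727/0.03551 = 0.04863 M.
Kb = Kw/Ka = 1.0e-14 / 1.8 x 10^-5 = 5.56e-10.
[OH^-] = sqrt(Kb x [CH3COO-]) = sqrt(5.56e-10 x 0.04863) = 5.20e-6 M.
pOH = 5.28, so pH = 14.00 - 5.28 = 8.72.

8.72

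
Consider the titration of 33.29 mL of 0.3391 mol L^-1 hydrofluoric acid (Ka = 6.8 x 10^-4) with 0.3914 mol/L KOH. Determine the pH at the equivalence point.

n(HF) = 0.3391 x 0.03329 = 0.01129 mol; V(KOH) at equivalence = 0.01129/0.3914 = 0.02884 L.
At equivalence all the acid is converted to F-; total volume = 0.03329 + 0.02884 = 0.06213 L, so [F-] = 0.01129/0.06213 = 0.1817 M.
Kb = Kw/Ka = 1.0e-14 / 6.8 x 10^-4 = 1.47e-11.
[OH^-] = sqrt(Kb x [F-]) = sqrt(1.47e-11 x 0.1817) = 1.63e-6 M.
pOH = 5.79, so pH = 14.00 - 5.79 = 8.21.

8.21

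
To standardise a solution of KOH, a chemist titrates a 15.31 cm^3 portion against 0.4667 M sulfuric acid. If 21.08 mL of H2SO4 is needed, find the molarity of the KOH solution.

1.29 M

n(H2SO4) delivered = 0.4667 x 0.02108 = 0.009838 mol.
The reaction is 2 KOH + 1 H2SO4, so n(KOH) = 0.009838 x 2/1 = 0.01968 mol.
[KOH] = 0.01968 mol / 0.01531 L = 1.29 M.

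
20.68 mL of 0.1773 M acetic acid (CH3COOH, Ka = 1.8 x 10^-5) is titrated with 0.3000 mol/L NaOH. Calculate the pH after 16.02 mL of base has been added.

n(acid) = 0.1773 x 0.02068 = 0.003667 mol; n(NaOH) added = 0.3000 x 0.01602 = 0.004806 mol.
Base is in excess by 0.004806 - 0.003667 = 0.001139 mol in a total volume of 0.03670 L.
[OH^-] = 0.001139/0.03670 = 0.03105 M, so pOH = 1.51 and pH = 14.00 - 1.51 = 12.49.

12.49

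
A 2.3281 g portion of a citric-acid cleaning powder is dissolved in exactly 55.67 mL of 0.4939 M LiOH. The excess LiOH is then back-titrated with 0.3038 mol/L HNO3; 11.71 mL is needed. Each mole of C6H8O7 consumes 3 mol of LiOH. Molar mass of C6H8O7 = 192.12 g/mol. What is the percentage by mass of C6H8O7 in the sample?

65.8%

Total n(LiOH) added = 0.4939 x 0.05567 = 0.02750 mol.
n(HNO3) used = 0.3038 x 0.01171 = 0.003557 mol, which equals the excess n(LiOH).
So n(LiOH) consumed by the sample = 0.02750 - 0.003557 = 0.02394 mol.
n(C6H8O7) = 0.02394 / 3 = 0.007979 mol.
mass C6H8O7 = 0.007979 x 192.12 = 1.533 g, so %C6H8O7 = 1.533/2.3281 x 100 = 65.8%.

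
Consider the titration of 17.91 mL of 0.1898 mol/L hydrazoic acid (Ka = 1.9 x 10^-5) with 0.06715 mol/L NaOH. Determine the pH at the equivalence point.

8.71

n(HN3) = 0.1898 x 0.01791 = 0.003399 mol; V(NaOH) at equivalence = 0.003399/0.06715 = 0.05062 L.
At equivalence all the acid is converted to N3-; total volume = 0.01791 + 0.05062 = 0.06853 L, so [N3-] = 0.003399/0.06853 = 0.04960 M.
Kb = Kw/Ka = 1.0e-14 / 1.9 x 10^-5 = 5.26e-10.
[OH^-] = sqrt(Kb x [N3-]) = sqrt(5.26e-10 x 0.04960) = 5.11e-6 M.
pOH = 5.29, so pH = 14.00 - 5.29 = 8.71.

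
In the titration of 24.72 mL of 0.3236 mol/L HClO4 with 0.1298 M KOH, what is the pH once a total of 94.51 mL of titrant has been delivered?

12.55

n(acid) = 0.3236 x 0.02472 = 0.007999 mol; n(KOH) added = 0.1298 x 0.09451 = 0.01227 mol.
Base is in excess by 0.01227 - 0.007999 = 0.004268 mol in a total volume of 0.1192 L.
[OH^-] = 0.004268/0.1192 = 0.03580 M, so pOH = 1.45 and pH = 14.00 - 1.45 = 12.55.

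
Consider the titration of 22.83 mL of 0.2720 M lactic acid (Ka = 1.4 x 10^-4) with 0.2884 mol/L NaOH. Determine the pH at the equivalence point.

n(HC3H5O3) = 0.2720 x 0.02283 = 0.006210 mol; V(NaOH) at equivalence = 0.006210/0.2884 = 0.02153 L.
At equivalence all the acid is converted to C3H5O3-; total volume = 0.02283 + 0.02153 = 0.04436 L, so [C3H5O3-] = 0.006210/0.04436 = 0.1400 M.
Kb = Kw/Ka = 1.0e-14 / 1.4 x 10^-4 = 7.14e-11.
[OH^-] = sqrt(Kb x [C3H5O3-]) = sqrt(7.14e-11 x 0.1400) = 3.16e-6 M.
pOH = 5.50, so pH = 14.00 - 5.50 = 8.50.

8.50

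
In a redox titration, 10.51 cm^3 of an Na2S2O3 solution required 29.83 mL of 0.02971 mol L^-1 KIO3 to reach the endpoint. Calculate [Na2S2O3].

n(KIO3) = 0.02971 x 0.02983 = 0.0008862 mol.
From the balanced equation, 1 mol KIO3 reacts with 6 mol Na2S2O3, so n(Na2S2O3) = 0.0008862 x 6/1 = 0.005317 mol.
[Na2S2O3] = 0.005317 / 0.01051 L = 0.506 M.

0.506 M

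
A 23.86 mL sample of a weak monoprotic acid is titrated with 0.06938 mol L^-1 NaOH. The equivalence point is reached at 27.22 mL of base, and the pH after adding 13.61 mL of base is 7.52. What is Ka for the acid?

3.0 x 10^-8

13.61 mL is half of the equivalence volume, so this is the half-equivalence point where [HA] = [A^-].
At half-equivalence pH = pKa, so pKa = 7.52.
Ka = 10^(-7.52) = 3.0 x 10^-8.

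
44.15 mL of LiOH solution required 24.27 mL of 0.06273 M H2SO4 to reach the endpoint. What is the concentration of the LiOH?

0.0690 M

n(H2SO4) delivered = 0.06273 x 0.02427 = 0.001522 mol.
The reaction is 2 LiOH + 1 H2SO4, so n(LiOH) = 0.001522 x 2/1 = 0.003045 mol.
[LiOH] = 0.003045 mol / 0.04415 L = 0.0690 M.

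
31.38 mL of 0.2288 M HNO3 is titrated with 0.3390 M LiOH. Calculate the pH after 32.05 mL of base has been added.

12.76

n(acid) = 0.2288 x 0.03138 = 0.007180 mol; n(LiOH) added = 0.3390 x 0.03205 = 0.01086 mol.
Base is in excess by 0.01086 - 0.007180 = 0.003685 mol in a total volume of 0.06343 L.
[OH^-] = 0.003685/0.06343 = 0.05810 M, so pOH = 1.24 and pH = 14.00 - 1.24 = 12.76.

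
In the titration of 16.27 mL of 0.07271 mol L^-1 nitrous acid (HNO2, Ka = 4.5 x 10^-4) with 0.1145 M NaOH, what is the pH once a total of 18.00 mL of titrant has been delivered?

n(acid) = 0.07271 x 0.01627 = 0.001183 mol; n(NaOH) added = 0.1145 x 0.01800 = 0.002061 mol.
Base is in excess by 0.002061 - 0.001183 = 0.0008780 mol in a total volume of 0.03427 L.
[OH^-] = 0.0008780/0.03427 = 0.02562 M, so pOH = 1.59 and pH = 14.00 - 1.59 = 12.41.

12.41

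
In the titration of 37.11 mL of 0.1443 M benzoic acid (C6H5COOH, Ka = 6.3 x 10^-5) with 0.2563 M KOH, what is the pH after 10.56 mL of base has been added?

4.21

Initial n(C6H5COOH) = 0.1443 x 0.03711 = 0.005355 mol.
n(KOH) added = 0.2563 x 0.01056 = 0.002707 mol, converting that many moles of C6H5COOH to C6H5COO-.
Remaining n(C6H5COOH) = 0.002648 mol; n(C6H5COO-) = 0.002707 mol.
By Henderson-Hasselbalch, pH = pKa + log([A^-]/[HA]) = 4.20 + log(0.002707/0.002648) = 4.20 + (+0.01) = 4.21.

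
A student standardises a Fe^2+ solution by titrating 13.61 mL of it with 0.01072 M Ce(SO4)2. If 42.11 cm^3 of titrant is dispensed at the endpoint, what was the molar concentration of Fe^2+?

n(Ce(SO4)2) = 0.01072 x 0.04211 = 0.0004514 mol.
From the balanced equation, 1 mol Ce(SO4)2 reacts with 1 mol Fe^2+, so n(Fe^2+) = 0.0004514 x 1/1 = 0.0004514 mol.
[Fe^2+] = 0.0004514 / 0.01361 L = 0.0332 M.

0.0332 M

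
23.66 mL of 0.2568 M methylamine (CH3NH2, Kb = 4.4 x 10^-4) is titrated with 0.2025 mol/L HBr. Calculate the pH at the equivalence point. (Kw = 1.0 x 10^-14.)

5.79

n(CH3NH2) = 0.2568 x 0.02366 = 0.006076 mol; V(HBr) at equivalence = 0.006076/0.2025 = 0.03000 L.
At equivalence the base is fully converted to CH3NH3+; total volume = 0.05366 L, so [CH3NH3+] = 0.006076/0.05366 = 0.1132 M.
Ka(CH3NH3+) = Kw/Kb = 1.0e-14 / 4.4 x 10^-4 = 2.27e-11.
[H^+] = sqrt(Ka x [CH3NH3+]) = sqrt(2.27e-11 x 0.1132) = 1.60e-6 M.
pH = -log(1.60e-6) = 5.79.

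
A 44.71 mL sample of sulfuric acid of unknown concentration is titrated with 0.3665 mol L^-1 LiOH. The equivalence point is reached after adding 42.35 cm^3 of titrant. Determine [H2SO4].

0.174 M

n(LiOH) delivered = 0.3665 x 0.04235 = 0.01552 mol.
The reaction is 1 H2SO4 + 2 LiOH, so n(H2SO4) = 0.01552 x 1/2 = 0.007761 mol.
[H2SO4] = 0.007761 mol / 0.04471 L = 0.174 M.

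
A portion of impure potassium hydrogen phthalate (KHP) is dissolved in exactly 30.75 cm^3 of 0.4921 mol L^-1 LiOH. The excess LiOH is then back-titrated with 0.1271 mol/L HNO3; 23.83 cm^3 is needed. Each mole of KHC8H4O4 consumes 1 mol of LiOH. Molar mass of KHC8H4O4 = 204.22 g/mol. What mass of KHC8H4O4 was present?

Total n(LiOH) added = 0.4921 x 0.03075 = 0.01513 mol.
n(HNO3) used = 0.1271 x 0.02383 = 0.003029 mol, which equals the excess n(LiOH).
So n(LiOH) consumed by the sample = 0.01513 - 0.003029 = 0.01210 mol.
n(KHC8H4O4) = 0.01210 / 1 = 0.01210 mol.
mass = 0.01210 mol x 204.22 g/mol = 2.47 g.

2.47 g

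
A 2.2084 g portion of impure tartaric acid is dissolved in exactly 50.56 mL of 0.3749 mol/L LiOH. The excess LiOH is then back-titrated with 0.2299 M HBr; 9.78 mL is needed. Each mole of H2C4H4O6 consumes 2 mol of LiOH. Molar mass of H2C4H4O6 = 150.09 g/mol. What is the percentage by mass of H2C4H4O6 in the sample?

Total n(LiOH) added = 0.3749 x 0.05056 = 0.01895 mol.
n(HBr) used = 0.2299 x 0.009780 = 0.002248 mol, which equals the excess n(LiOH).
So n(LiOH) consumed by the sample = 0.01895 - 0.002248 = 0.01671 mol.
n(H2C4H4O6) = 0.01671 / 2 = 0.008353 mol.
mass H2C4H4O6 = 0.008353 x 150.09 = 1.254 g, so %H2C4H4O6 = 1.254/2.2084 x 100 = 56.8%.

56.8%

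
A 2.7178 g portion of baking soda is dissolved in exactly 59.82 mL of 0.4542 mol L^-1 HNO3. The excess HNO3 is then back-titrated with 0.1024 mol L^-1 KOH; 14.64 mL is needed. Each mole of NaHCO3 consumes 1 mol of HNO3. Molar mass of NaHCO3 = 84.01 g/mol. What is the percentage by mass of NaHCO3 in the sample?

Total n(HNO3) added = 0.4542 x 0.05982 = 0.02717 mol.
n(KOH) used = 0.1024 x 0.01464 = 0.001499 mol, which equals the excess n(HNO3).
So n(HNO3) consumed by the sample = 0.02717 - 0.001499 = 0.02567 mol.
n(NaHCO3) = 0.02567 / 1 = 0.02567 mol.
mass NaHCO3 = 0.02567 x 84.01 = 2.157 g, so %NaHCO3 = 2.157/2.7178 x 100 = 79.4%.

79.4%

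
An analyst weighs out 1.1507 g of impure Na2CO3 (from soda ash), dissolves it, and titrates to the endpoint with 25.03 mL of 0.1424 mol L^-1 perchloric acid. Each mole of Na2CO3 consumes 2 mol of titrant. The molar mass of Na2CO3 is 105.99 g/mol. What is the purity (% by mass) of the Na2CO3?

n(HClO4) = 0.1424 x 0.02503 = 0.003564 mol.
n(Na2CO3) = 0.003564 / 2 = 0.001782 mol.
mass of Na2CO3 = 0.001782 x 105.99 = 0.1889 g.
% purity = 0.1889 / 1.1507 x 100 = 16.4%.

16.4%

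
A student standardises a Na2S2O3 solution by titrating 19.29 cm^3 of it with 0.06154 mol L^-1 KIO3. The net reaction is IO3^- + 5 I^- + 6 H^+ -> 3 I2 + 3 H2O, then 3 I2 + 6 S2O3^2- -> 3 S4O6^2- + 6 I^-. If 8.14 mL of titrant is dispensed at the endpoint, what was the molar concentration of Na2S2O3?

0.156 M

n(KIO3) = 0.06154 x 0.008140 = 0.0005009 mol.
From the balanced equation, 1 mol KIO3 reacts with 6 mol Na2S2O3, so n(Na2S2O3) = 0.0005009 x 6/1 = 0.003006 mol.
[Na2S2O3] = 0.003006 / 0.01929 L = 0.156 M.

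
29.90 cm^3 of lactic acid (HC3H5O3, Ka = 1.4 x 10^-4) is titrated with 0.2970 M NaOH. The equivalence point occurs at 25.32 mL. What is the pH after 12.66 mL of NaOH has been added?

12.66 mL is exactly half the equivalence volume (25.32/2), i.e. the half-equivalence point.
There, n(HA) = n(A^-), so pH = pKa = -log(1.4 x 10^-4) = 3.85.

3.85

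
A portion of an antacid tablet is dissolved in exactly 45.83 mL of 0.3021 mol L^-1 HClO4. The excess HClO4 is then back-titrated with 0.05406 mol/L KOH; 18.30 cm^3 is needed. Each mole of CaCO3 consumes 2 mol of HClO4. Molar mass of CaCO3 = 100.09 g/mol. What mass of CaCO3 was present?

Total n(HClO4) added = 0.3021 x 0.04583 = 0.01385 mol.
n(KOH) used = 0.05406 x 0.01830 = 0.0009893 mol, which equals the excess n(HClO4).
So n(HClO4) consumed by the sample = 0.01385 - 0.0009893 = 0.01286 mol.
n(CaCO3) = 0.01286 / 2 = 0.006428 mol.
mass = 0.006428 mol x 100.09 g/mol = 0.643 g.

0.643 g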